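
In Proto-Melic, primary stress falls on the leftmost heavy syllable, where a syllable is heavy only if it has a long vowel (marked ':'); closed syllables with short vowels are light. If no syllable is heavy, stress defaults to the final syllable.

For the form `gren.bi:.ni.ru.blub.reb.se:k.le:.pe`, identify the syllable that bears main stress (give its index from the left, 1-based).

Weights: 1 gren L, 2 bi: H, 3 ni L, 4 ru L, 5 blub L, 6 reb L, 7 se:k H, 8 le: H, 9 pe L.
Heavy syllables in the domain: 2, 7, 8. The leftmost is syllable 2 (bi:).
Primary stress: syllable 2 → gren.ˈbi:.ni.ru.blub.reb.se:k.le:.pe.

2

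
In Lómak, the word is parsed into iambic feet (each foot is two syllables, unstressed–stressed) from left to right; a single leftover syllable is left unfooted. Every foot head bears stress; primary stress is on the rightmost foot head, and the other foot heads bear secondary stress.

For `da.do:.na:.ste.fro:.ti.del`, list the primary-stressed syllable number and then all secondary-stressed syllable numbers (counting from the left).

Parse left to right into iambic (σˈσ) feet: (da.ˈdo:) (na:.ˈste) (fro:.ˈti) del. Syllable 7 is left unfooted.
Foot heads (stressed positions): 2, 4, 6.
End Rule Rightmost: primary stress on the rightmost head = syllable 6.
Secondary stress on 2, 4: da.ˌdo:.na:.ˌste.fro:.ˈti.del.

primary 6, secondary 2, 4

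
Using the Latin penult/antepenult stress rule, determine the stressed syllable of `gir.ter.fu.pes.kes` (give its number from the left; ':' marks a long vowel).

Classical Latin: stress the penult if heavy (long vowel or closed), else the antepenult.
Weights: 3 fu L, 4 pes H, 5 kes H.
The penult (syllable 4, pes) is heavy, so it takes stress.
Stress on syllable 4: gir.ter.fu.ˈpes.kes.

4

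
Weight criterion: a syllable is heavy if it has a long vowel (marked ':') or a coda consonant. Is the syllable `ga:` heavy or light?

heavy

`ga:`: long vowel, open (no coda). Long vowel → heavy.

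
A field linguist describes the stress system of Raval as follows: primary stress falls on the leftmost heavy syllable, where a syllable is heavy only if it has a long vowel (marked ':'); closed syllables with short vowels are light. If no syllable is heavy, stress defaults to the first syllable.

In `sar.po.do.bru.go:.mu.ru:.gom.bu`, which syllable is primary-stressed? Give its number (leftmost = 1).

Weights: 1 sar L, 2 po L, 3 do L, 4 bru L, 5 go: H, 6 mu L, 7 ru: H, 8 gom L, 9 bu L.
Heavy syllables in the domain: 5, 7. The leftmost is syllable 5 (go:).
Primary stress: syllable 5 → sar.po.do.bru.ˈgo:.mu.ru:.gom.bu.

5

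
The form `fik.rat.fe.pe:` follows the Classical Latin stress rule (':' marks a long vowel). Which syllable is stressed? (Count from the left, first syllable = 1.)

Classical Latin: stress the penult if heavy (long vowel or closed), else the antepenult.
Weights: 2 rat H, 3 fe L, 4 pe: H.
The penult (syllable 3, fe) is light, so stress falls on the antepenult (syllable 2, rat).
Stress on syllable 2: fik.ˈrat.fe.pe:.

2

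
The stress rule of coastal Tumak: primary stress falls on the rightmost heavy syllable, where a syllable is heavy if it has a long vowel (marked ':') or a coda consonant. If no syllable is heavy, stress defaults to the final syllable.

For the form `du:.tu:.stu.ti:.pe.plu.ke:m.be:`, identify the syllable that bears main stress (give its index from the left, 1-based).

Weights: 1 du: H, 2 tu: H, 3 stu L, 4 ti: H, 5 pe L, 6 plu L, 7 ke:m H, 8 be: H.
Heavy syllables in the domain: 1, 2, 4, 7, 8. The rightmost is syllable 8 (be:).
Primary stress: syllable 8 → du:.tu:.stu.ti:.pe.plu.ke:m.ˈbe:.

8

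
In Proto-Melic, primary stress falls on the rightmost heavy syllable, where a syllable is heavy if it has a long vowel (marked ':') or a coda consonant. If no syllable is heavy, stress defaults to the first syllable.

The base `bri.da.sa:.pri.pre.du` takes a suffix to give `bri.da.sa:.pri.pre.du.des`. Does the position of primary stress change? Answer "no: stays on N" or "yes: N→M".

yes: 3→7

Base `bri.da.sa:.pri.pre.du` (6 syllables):
  Weights: 1 bri L, 2 da L, 3 sa: H, 4 pri L, 5 pre L, 6 du L.
  Heavy syllables in the domain: 3. The rightmost is syllable 3 (sa:).
  → primary stress on syllable 3.
Suffixed `bri.da.sa:.pri.pre.du.des` (7 syllables):
  Weights: 1 bri L, 2 da L, 3 sa: H, 4 pri L, 5 pre L, 6 du L, 7 des H.
  Heavy syllables in the domain: 3, 7. The rightmost is syllable 7 (des).
  → primary stress on syllable 7.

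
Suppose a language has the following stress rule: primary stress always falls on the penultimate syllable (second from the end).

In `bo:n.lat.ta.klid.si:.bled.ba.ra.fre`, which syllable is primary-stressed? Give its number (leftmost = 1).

The word has 9 syllables; the penultimate syllable (second from the end) is syllable 8 (ra).
Primary stress: syllable 8 → bo:n.lat.ta.klid.si:.bled.ba.ˈra.fre.

8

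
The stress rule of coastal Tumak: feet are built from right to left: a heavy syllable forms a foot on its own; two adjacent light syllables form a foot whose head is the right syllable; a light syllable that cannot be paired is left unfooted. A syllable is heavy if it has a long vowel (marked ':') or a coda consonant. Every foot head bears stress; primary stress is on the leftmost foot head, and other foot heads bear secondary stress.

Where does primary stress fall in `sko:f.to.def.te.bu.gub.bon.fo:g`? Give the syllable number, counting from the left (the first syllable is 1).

1

Weights: 1 sko:f H, 2 to L, 3 def H, 4 te L, 5 bu L, 6 gub H, 7 bon H, 8 fo:g H.
Parse right to left (heavy = foot alone; LL = one foot; stranded L unfooted): (ˈsko:f) to (ˈdef) (te.ˈbu) (ˈgub) (ˈbon) (ˈfo:g).
Foot heads: 1, 3, 5, 6, 7, 8.
Primary stress on the leftmost head = syllable 1.
Primary stress: syllable 1 → ˈsko:f.to.def.te.bu.gub.bon.fo:g.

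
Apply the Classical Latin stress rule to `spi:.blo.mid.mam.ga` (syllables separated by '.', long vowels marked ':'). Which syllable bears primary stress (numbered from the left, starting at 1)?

Classical Latin: stress the penult if heavy (long vowel or closed), else the antepenult.
Weights: 3 mid H, 4 mam H, 5 ga L.
The penult (syllable 4, mam) is heavy, so it takes stress.
Stress on syllable 4: spi:.blo.mid.ˈmam.ga.

4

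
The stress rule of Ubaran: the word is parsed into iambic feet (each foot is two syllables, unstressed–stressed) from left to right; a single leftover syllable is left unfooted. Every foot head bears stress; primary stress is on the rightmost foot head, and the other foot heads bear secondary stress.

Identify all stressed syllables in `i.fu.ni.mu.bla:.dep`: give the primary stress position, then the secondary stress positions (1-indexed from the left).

primary 6, secondary 2, 4

Parse left to right into iambic (σˈσ) feet: (i.ˈfu) (ni.ˈmu) (bla:.ˈdep).
Foot heads (stressed positions): 2, 4, 6.
End Rule Rightmost: primary stress on the rightmost head = syllable 6.
Secondary stress on 2, 4: i.ˌfu.ni.ˌmu.bla:.ˈdep.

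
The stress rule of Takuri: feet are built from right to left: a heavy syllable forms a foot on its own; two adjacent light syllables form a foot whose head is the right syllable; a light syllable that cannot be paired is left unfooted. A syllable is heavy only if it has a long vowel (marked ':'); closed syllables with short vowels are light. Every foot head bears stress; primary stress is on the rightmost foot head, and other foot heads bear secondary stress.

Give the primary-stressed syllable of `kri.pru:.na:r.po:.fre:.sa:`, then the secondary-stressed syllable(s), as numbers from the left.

primary 6, secondary 2, 3, 4, 5

Weights: 1 kri L, 2 pru: H, 3 na:r H, 4 po: H, 5 fre: H, 6 sa: H.
Parse right to left (heavy = foot alone; LL = one foot; stranded L unfooted): kri (ˈpru:) (ˈna:r) (ˈpo:) (ˈfre:) (ˈsa:).
Foot heads: 2, 3, 4, 5, 6.
Primary stress on the rightmost head = syllable 6.
Secondary stress on 2, 3, 4, 5: kri.ˌpru:.ˌna:r.ˌpo:.ˌfre:.ˈsa:.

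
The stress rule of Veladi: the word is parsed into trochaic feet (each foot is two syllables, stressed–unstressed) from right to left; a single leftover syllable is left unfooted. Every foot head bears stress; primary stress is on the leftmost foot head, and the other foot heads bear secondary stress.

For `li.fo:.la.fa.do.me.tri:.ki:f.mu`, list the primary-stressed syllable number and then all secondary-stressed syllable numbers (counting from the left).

primary 2, secondary 4, 6, 8

Parse right to left into trochaic (ˈσσ) feet: li (ˈfo:.la) (ˈfa.do) (ˈme.tri:) (ˈki:f.mu). Syllable 1 is left unfooted.
Foot heads (stressed positions): 2, 4, 6, 8.
End Rule Leftmost: primary stress on the leftmost head = syllable 2.
Secondary stress on 4, 6, 8: li.ˈfo:.la.ˌfa.do.ˌme.tri:.ˌki:f.mu.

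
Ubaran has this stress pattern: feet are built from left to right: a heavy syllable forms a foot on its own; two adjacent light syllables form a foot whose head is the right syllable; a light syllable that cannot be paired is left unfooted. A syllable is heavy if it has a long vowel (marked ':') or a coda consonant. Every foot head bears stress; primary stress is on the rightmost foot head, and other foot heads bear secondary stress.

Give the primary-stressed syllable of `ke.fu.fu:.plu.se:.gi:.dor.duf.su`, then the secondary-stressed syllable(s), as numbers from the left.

Weights: 1 ke L, 2 fu L, 3 fu: H, 4 plu L, 5 se: H, 6 gi: H, 7 dor H, 8 duf H, 9 su L.
Parse left to right (heavy = foot alone; LL = one foot; stranded L unfooted): (ke.ˈfu) (ˈfu:) plu (ˈse:) (ˈgi:) (ˈdor) (ˈduf) su.
Foot heads: 2, 3, 5, 6, 7, 8.
Primary stress on the rightmost head = syllable 8.
Secondary stress on 2, 3, 5, 6, 7: ke.ˌfu.ˌfu:.plu.ˌse:.ˌgi:.ˌdor.ˈduf.su.

primary 8, secondary 2, 3, 5, 6, 7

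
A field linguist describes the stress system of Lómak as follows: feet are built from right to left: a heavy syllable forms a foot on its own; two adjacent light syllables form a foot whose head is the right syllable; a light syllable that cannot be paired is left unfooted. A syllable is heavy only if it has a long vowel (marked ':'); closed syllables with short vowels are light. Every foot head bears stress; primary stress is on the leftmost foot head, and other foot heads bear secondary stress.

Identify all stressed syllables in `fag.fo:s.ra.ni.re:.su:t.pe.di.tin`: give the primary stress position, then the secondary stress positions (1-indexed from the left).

Weights: 1 fag L, 2 fo:s H, 3 ra L, 4 ni L, 5 re: H, 6 su:t H, 7 pe L, 8 di L, 9 tin L.
Parse right to left (heavy = foot alone; LL = one foot; stranded L unfooted): fag (ˈfo:s) (ra.ˈni) (ˈre:) (ˈsu:t) pe (di.ˈtin).
Foot heads: 2, 4, 5, 6, 9.
Primary stress on the leftmost head = syllable 2.
Secondary stress on 4, 5, 6, 9: fag.ˈfo:s.ra.ˌni.ˌre:.ˌsu:t.pe.di.ˌtin.

primary 2, secondary 4, 5, 6, 9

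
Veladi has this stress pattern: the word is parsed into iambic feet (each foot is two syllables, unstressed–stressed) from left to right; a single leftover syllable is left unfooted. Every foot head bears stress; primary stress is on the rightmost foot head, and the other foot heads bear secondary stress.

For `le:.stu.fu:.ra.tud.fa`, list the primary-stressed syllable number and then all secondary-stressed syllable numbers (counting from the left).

primary 6, secondary 2, 4

Parse left to right into iambic (σˈσ) feet: (le:.ˈstu) (fu:.ˈra) (tud.ˈfa).
Foot heads (stressed positions): 2, 4, 6.
End Rule Rightmost: primary stress on the rightmost head = syllable 6.
Secondary stress on 2, 4: le:.ˌstu.fu:.ˌra.tud.ˈfa.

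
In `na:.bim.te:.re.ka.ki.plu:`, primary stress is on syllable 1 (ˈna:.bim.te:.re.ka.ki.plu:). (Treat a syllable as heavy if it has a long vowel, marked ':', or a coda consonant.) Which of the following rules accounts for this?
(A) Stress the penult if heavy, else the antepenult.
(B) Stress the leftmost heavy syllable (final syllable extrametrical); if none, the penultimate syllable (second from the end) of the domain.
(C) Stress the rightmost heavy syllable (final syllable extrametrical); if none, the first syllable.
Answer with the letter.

Rule A → syllable 5 (observed: 1).
Rule B → syllable 1 ✓.
Rule C → syllable 3 (observed: 1).

B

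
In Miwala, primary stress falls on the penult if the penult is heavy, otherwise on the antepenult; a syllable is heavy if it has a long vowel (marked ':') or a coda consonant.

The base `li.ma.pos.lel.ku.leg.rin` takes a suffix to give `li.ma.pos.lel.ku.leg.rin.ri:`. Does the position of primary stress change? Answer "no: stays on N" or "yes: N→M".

Base `li.ma.pos.lel.ku.leg.rin` (7 syllables):
  Weights: 5 ku L, 6 leg H, 7 rin H.
  The penult (syllable 6, leg) is heavy, so it takes stress.
  → primary stress on syllable 6.
Suffixed `li.ma.pos.lel.ku.leg.rin.ri:` (8 syllables):
  Weights: 6 leg H, 7 rin H, 8 ri: H.
  The penult (syllable 7, rin) is heavy, so it takes stress.
  → primary stress on syllable 7.

yes: 6→7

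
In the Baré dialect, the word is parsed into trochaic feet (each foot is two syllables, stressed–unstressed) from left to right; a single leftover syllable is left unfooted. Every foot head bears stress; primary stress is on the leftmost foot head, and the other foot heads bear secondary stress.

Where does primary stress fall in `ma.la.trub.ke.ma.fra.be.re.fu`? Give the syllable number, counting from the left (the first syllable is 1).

Parse left to right into trochaic (ˈσσ) feet: (ˈma.la) (ˈtrub.ke) (ˈma.fra) (ˈbe.re) fu. Syllable 9 is left unfooted.
Foot heads (stressed positions): 1, 3, 5, 7.
End Rule Leftmost: primary stress on the leftmost head = syllable 1.
Primary stress: syllable 1 → ˈma.la.trub.ke.ma.fra.be.re.fu.

1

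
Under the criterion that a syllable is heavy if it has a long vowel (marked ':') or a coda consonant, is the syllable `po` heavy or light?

`po`: short vowel, open (no coda). Short vowel, open → light.

light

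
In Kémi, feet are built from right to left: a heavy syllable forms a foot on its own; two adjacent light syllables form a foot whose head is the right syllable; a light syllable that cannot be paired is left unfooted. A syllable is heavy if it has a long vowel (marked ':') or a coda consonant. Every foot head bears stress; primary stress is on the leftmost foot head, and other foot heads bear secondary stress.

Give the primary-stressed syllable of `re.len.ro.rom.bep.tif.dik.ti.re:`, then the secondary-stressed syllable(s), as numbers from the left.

Weights: 1 re L, 2 len H, 3 ro L, 4 rom H, 5 bep H, 6 tif H, 7 dik H, 8 ti L, 9 re: H.
Parse right to left (heavy = foot alone; LL = one foot; stranded L unfooted): re (ˈlen) ro (ˈrom) (ˈbep) (ˈtif) (ˈdik) ti (ˈre:).
Foot heads: 2, 4, 5, 6, 7, 9.
Primary stress on the leftmost head = syllable 2.
Secondary stress on 4, 5, 6, 7, 9: re.ˈlen.ro.ˌrom.ˌbep.ˌtif.ˌdik.ti.ˌre:.

primary 2, secondary 4, 5, 6, 7, 9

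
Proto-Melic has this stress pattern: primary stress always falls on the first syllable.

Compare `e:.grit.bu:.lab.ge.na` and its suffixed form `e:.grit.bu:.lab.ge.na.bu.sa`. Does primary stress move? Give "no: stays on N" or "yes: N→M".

Base `e:.grit.bu:.lab.ge.na` (6 syllables):
  The word has 6 syllables; the first syllable is syllable 1 (e:).
  → primary stress on syllable 1.
Suffixed `e:.grit.bu:.lab.ge.na.bu.sa` (8 syllables):
  The word has 8 syllables; the first syllable is syllable 1 (e:).
  → primary stress on syllable 1.

no: stays on 1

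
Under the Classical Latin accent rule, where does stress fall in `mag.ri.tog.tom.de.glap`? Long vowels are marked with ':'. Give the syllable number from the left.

4

Classical Latin: stress the penult if heavy (long vowel or closed), else the antepenult.
Weights: 4 tom H, 5 de L, 6 glap H.
The penult (syllable 5, de) is light, so stress falls on the antepenult (syllable 4, tom).
Stress on syllable 4: mag.ri.tog.ˈtom.de.glap.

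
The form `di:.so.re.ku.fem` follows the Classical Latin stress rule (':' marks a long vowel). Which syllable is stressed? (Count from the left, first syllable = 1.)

Classical Latin: stress the penult if heavy (long vowel or closed), else the antepenult.
Weights: 3 re L, 4 ku L, 5 fem H.
The penult (syllable 4, ku) is light, so stress falls on the antepenult (syllable 3, re).
Stress on syllable 3: di:.so.ˈre.ku.fem.

3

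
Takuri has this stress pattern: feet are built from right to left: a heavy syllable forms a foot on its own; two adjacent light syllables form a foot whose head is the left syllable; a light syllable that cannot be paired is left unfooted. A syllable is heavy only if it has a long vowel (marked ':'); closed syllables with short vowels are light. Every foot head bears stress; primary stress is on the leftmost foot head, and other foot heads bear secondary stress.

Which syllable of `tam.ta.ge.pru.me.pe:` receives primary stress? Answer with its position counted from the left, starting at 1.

Weights: 1 tam L, 2 ta L, 3 ge L, 4 pru L, 5 me L, 6 pe: H.
Parse right to left (heavy = foot alone; LL = one foot; stranded L unfooted): tam (ˈta.ge) (ˈpru.me) (ˈpe:).
Foot heads: 2, 4, 6.
Primary stress on the leftmost head = syllable 2.
Primary stress: syllable 2 → tam.ˈta.ge.pru.me.pe:.

2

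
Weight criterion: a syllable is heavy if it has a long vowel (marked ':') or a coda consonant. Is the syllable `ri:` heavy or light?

heavy

`ri:`: long vowel, open (no coda). Long vowel → heavy.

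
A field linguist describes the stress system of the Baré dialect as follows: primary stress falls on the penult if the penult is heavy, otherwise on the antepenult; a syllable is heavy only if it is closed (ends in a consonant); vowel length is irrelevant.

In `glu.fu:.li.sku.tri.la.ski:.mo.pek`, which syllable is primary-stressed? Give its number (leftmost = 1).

Weights: 7 ski: L, 8 mo L, 9 pek H.
The penult (syllable 8, mo) is light, so stress falls on the antepenult (syllable 7, ski:).
Primary stress: syllable 7 → glu.fu:.li.sku.tri.la.ˈski:.mo.pek.

7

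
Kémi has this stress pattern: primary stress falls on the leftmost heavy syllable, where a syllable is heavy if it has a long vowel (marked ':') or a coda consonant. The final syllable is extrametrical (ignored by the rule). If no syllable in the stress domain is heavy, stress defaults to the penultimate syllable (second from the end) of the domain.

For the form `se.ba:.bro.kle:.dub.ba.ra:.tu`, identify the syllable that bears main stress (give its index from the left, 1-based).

2

The final syllable (8, tu) is extrametrical; the stress domain is syllables 1–7.
Weights: 1 se L, 2 ba: H, 3 bro L, 4 kle: H, 5 dub H, 6 ba L, 7 ra: H.
Heavy syllables in the domain: 2, 4, 5, 7. The leftmost is syllable 2 (ba:).
Primary stress: syllable 2 → se.ˈba:.bro.kle:.dub.ba.ra:.tu.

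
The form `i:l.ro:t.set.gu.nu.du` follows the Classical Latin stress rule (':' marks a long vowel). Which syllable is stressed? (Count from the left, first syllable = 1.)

Classical Latin: stress the penult if heavy (long vowel or closed), else the antepenult.
Weights: 4 gu L, 5 nu L, 6 du L.
The penult (syllable 5, nu) is light, so stress falls on the antepenult (syllable 4, gu).
Stress on syllable 4: i:l.ro:t.set.ˈgu.nu.du.

4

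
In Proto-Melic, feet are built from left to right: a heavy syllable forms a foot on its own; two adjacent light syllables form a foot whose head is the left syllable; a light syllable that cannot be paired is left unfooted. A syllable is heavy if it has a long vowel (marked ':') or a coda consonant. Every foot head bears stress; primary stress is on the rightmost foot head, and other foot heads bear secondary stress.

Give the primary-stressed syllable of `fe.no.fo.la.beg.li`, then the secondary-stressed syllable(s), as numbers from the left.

primary 5, secondary 1, 3

Weights: 1 fe L, 2 no L, 3 fo L, 4 la L, 5 beg H, 6 li L.
Parse left to right (heavy = foot alone; LL = one foot; stranded L unfooted): (ˈfe.no) (ˈfo.la) (ˈbeg) li.
Foot heads: 1, 3, 5.
Primary stress on the rightmost head = syllable 5.
Secondary stress on 1, 3: ˌfe.no.ˌfo.la.ˈbeg.li.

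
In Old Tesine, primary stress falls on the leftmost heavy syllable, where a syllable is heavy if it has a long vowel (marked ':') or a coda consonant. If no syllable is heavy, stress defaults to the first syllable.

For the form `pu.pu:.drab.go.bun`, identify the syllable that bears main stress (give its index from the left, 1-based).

Weights: 1 pu L, 2 pu: H, 3 drab H, 4 go L, 5 bun H.
Heavy syllables in the domain: 2, 3, 5. The leftmost is syllable 2 (pu:).
Primary stress: syllable 2 → pu.ˈpu:.drab.go.bun.

2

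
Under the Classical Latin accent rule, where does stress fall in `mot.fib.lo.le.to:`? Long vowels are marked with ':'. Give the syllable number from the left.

3

Classical Latin: stress the penult if heavy (long vowel or closed), else the antepenult.
Weights: 3 lo L, 4 le L, 5 to: H.
The penult (syllable 4, le) is light, so stress falls on the antepenult (syllable 3, lo).
Stress on syllable 3: mot.fib.ˈlo.le.to:.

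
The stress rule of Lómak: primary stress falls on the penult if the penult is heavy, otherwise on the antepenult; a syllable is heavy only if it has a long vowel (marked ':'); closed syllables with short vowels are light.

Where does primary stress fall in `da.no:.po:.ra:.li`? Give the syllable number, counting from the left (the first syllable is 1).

4

Weights: 3 po: H, 4 ra: H, 5 li L.
The penult (syllable 4, ra:) is heavy, so it takes stress.
Primary stress: syllable 4 → da.no:.po:.ˈra:.li.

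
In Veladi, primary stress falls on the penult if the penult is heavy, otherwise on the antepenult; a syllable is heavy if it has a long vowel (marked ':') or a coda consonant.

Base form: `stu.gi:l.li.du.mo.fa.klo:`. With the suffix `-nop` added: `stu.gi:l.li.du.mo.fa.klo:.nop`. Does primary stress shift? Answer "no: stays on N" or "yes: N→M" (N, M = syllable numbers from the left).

yes: 5→7

Base `stu.gi:l.li.du.mo.fa.klo:` (7 syllables):
  Weights: 5 mo L, 6 fa L, 7 klo: H.
  The penult (syllable 6, fa) is light, so stress falls on the antepenult (syllable 5, mo).
  → primary stress on syllable 5.
Suffixed `stu.gi:l.li.du.mo.fa.klo:.nop` (8 syllables):
  Weights: 6 fa L, 7 klo: H, 8 nop H.
  The penult (syllable 7, klo:) is heavy, so it takes stress.
  → primary stress on syllable 7.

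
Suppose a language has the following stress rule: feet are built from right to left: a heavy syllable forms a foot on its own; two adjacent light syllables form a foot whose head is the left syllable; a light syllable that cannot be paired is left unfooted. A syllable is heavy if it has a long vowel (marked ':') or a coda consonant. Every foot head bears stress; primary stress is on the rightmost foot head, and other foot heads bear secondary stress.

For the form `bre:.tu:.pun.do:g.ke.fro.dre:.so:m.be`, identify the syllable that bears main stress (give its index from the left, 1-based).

8

Weights: 1 bre: H, 2 tu: H, 3 pun H, 4 do:g H, 5 ke L, 6 fro L, 7 dre: H, 8 so:m H, 9 be L.
Parse right to left (heavy = foot alone; LL = one foot; stranded L unfooted): (ˈbre:) (ˈtu:) (ˈpun) (ˈdo:g) (ˈke.fro) (ˈdre:) (ˈso:m) be.
Foot heads: 1, 2, 3, 4, 5, 7, 8.
Primary stress on the rightmost head = syllable 8.
Primary stress: syllable 8 → bre:.tu:.pun.do:g.ke.fro.dre:.ˈso:m.be.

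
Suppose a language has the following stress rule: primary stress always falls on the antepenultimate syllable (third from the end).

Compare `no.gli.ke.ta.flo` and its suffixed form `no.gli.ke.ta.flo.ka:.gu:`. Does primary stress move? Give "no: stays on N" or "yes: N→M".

yes: 3→5

Base `no.gli.ke.ta.flo` (5 syllables):
  The word has 5 syllables; the antepenultimate syllable (third from the end) is syllable 3 (ke).
  → primary stress on syllable 3.
Suffixed `no.gli.ke.ta.flo.ka:.gu:` (7 syllables):
  The word has 7 syllables; the antepenultimate syllable (third from the end) is syllable 5 (flo).
  → primary stress on syllable 5.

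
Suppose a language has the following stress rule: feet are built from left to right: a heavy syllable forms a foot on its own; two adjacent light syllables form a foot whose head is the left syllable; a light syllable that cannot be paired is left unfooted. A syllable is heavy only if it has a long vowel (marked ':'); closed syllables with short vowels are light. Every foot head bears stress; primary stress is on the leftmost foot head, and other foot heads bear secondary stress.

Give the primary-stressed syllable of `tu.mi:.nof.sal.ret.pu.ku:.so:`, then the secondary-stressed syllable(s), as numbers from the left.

primary 2, secondary 3, 5, 7, 8

Weights: 1 tu L, 2 mi: H, 3 nof L, 4 sal L, 5 ret L, 6 pu L, 7 ku: H, 8 so: H.
Parse left to right (heavy = foot alone; LL = one foot; stranded L unfooted): tu (ˈmi:) (ˈnof.sal) (ˈret.pu) (ˈku:) (ˈso:).
Foot heads: 2, 3, 5, 7, 8.
Primary stress on the leftmost head = syllable 2.
Secondary stress on 3, 5, 7, 8: tu.ˈmi:.ˌnof.sal.ˌret.pu.ˌku:.ˌso:.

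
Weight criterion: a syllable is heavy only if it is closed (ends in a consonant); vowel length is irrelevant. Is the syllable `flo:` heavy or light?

light

`flo:`: long vowel, open (no coda). Open (no coda) → light.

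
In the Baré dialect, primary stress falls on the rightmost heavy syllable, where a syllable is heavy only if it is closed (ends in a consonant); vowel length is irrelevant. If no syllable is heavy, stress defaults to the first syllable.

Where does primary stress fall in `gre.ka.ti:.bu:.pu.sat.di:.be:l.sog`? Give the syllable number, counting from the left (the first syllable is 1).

Weights: 1 gre L, 2 ka L, 3 ti: L, 4 bu: L, 5 pu L, 6 sat H, 7 di: L, 8 be:l H, 9 sog H.
Heavy syllables in the domain: 6, 8, 9. The rightmost is syllable 9 (sog).
Primary stress: syllable 9 → gre.ka.ti:.bu:.pu.sat.di:.be:l.ˈsog.

9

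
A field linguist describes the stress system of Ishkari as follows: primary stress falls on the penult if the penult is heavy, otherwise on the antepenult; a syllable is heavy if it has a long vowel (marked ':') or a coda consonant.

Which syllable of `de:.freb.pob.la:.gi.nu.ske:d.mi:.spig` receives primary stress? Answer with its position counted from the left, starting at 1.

8

Weights: 7 ske:d H, 8 mi: H, 9 spig H.
The penult (syllable 8, mi:) is heavy, so it takes stress.
Primary stress: syllable 8 → de:.freb.pob.la:.gi.nu.ske:d.ˈmi:.spig.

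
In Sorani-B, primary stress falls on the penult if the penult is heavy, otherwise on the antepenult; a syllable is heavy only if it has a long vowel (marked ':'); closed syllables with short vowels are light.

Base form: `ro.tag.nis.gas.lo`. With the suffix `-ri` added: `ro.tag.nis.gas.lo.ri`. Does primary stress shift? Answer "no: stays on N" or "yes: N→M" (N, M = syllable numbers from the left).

yes: 3→4

Base `ro.tag.nis.gas.lo` (5 syllables):
  Weights: 3 nis L, 4 gas L, 5 lo L.
  The penult (syllable 4, gas) is light, so stress falls on the antepenult (syllable 3, nis).
  → primary stress on syllable 3.
Suffixed `ro.tag.nis.gas.lo.ri` (6 syllables):
  Weights: 4 gas L, 5 lo L, 6 ri L.
  The penult (syllable 5, lo) is light, so stress falls on the antepenult (syllable 4, gas).
  → primary stress on syllable 4.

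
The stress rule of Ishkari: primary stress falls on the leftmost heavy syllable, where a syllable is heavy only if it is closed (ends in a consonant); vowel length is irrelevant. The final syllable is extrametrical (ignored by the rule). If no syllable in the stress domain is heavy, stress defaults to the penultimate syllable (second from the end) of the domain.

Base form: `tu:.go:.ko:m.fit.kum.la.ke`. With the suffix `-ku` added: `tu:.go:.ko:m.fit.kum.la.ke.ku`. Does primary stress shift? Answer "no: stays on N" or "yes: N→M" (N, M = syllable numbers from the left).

Base `tu:.go:.ko:m.fit.kum.la.ke` (7 syllables):
  The final syllable (7, ke) is extrametrical; the stress domain is syllables 1–6.
  Weights: 1 tu: L, 2 go: L, 3 ko:m H, 4 fit H, 5 kum H, 6 la L.
  Heavy syllables in the domain: 3, 4, 5. The leftmost is syllable 3 (ko:m).
  → primary stress on syllable 3.
Suffixed `tu:.go:.ko:m.fit.kum.la.ke.ku` (8 syllables):
  The final syllable (8, ku) is extrametrical; the stress domain is syllables 1–7.
  Weights: 1 tu: L, 2 go: L, 3 ko:m H, 4 fit H, 5 kum H, 6 la L, 7 ke L.
  Heavy syllables in the domain: 3, 4, 5. The leftmost is syllable 3 (ko:m).
  → primary stress on syllable 3.

no: stays on 3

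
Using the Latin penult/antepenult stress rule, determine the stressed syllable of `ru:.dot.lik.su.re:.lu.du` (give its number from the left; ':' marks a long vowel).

Classical Latin: stress the penult if heavy (long vowel or closed), else the antepenult.
Weights: 5 re: H, 6 lu L, 7 du L.
The penult (syllable 6, lu) is light, so stress falls on the antepenult (syllable 5, re:).
Stress on syllable 5: ru:.dot.lik.su.ˈre:.lu.du.

5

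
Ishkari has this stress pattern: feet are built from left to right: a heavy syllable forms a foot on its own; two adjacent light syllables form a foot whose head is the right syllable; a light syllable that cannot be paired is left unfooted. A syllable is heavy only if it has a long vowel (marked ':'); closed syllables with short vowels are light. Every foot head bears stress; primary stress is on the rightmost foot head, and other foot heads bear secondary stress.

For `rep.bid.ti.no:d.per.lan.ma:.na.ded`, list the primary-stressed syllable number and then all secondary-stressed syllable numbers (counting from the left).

Weights: 1 rep L, 2 bid L, 3 ti L, 4 no:d H, 5 per L, 6 lan L, 7 ma: H, 8 na L, 9 ded L.
Parse left to right (heavy = foot alone; LL = one foot; stranded L unfooted): (rep.ˈbid) ti (ˈno:d) (per.ˈlan) (ˈma:) (na.ˈded).
Foot heads: 2, 4, 6, 7, 9.
Primary stress on the rightmost head = syllable 9.
Secondary stress on 2, 4, 6, 7: rep.ˌbid.ti.ˌno:d.per.ˌlan.ˌma:.na.ˈded.

primary 9, secondary 2, 4, 6, 7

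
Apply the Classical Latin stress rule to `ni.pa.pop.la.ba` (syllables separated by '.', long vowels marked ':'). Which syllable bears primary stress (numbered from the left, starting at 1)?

3

Classical Latin: stress the penult if heavy (long vowel or closed), else the antepenult.
Weights: 3 pop H, 4 la L, 5 ba L.
The penult (syllable 4, la) is light, so stress falls on the antepenult (syllable 3, pop).
Stress on syllable 3: ni.pa.ˈpop.la.ba.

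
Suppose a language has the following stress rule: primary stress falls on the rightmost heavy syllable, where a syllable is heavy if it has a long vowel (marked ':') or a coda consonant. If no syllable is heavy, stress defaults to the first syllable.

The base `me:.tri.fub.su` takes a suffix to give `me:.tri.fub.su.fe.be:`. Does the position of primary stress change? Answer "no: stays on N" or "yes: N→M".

yes: 3→6

Base `me:.tri.fub.su` (4 syllables):
  Weights: 1 me: H, 2 tri L, 3 fub H, 4 su L.
  Heavy syllables in the domain: 1, 3. The rightmost is syllable 3 (fub).
  → primary stress on syllable 3.
Suffixed `me:.tri.fub.su.fe.be:` (6 syllables):
  Weights: 1 me: H, 2 tri L, 3 fub H, 4 su L, 5 fe L, 6 be: H.
  Heavy syllables in the domain: 1, 3, 6. The rightmost is syllable 6 (be:).
  → primary stress on syllable 6.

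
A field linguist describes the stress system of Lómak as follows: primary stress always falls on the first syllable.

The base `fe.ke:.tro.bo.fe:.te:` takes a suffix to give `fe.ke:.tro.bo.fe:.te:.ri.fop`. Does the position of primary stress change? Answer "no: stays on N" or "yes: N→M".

no: stays on 1

Base `fe.ke:.tro.bo.fe:.te:` (6 syllables):
  The word has 6 syllables; the first syllable is syllable 1 (fe).
  → primary stress on syllable 1.
Suffixed `fe.ke:.tro.bo.fe:.te:.ri.fop` (8 syllables):
  The word has 8 syllables; the first syllable is syllable 1 (fe).
  → primary stress on syllable 1.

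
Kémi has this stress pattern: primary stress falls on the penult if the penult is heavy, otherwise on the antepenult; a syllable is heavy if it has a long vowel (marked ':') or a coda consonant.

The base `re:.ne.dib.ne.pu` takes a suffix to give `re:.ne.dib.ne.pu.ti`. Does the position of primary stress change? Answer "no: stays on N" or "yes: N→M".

yes: 3→4

Base `re:.ne.dib.ne.pu` (5 syllables):
  Weights: 3 dib H, 4 ne L, 5 pu L.
  The penult (syllable 4, ne) is light, so stress falls on the antepenult (syllable 3, dib).
  → primary stress on syllable 3.
Suffixed `re:.ne.dib.ne.pu.ti` (6 syllables):
  Weights: 4 ne L, 5 pu L, 6 ti L.
  The penult (syllable 5, pu) is light, so stress falls on the antepenult (syllable 4, ne).
  → primary stress on syllable 4.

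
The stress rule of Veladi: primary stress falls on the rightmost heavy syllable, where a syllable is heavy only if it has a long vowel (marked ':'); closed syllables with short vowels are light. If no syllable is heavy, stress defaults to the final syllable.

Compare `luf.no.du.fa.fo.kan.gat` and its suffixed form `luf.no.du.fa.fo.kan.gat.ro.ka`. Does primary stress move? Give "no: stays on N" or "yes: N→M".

Base `luf.no.du.fa.fo.kan.gat` (7 syllables):
  Weights: 1 luf L, 2 no L, 3 du L, 4 fa L, 5 fo L, 6 kan L, 7 gat L.
  No heavy syllable in the domain; default to the final syllable = syllable 7.
  → primary stress on syllable 7.
Suffixed `luf.no.du.fa.fo.kan.gat.ro.ka` (9 syllables):
  Weights: 1 luf L, 2 no L, 3 du L, 4 fa L, 5 fo L, 6 kan L, 7 gat L, 8 ro L, 9 ka L.
  No heavy syllable in the domain; default to the final syllable = syllable 9.
  → primary stress on syllable 9.

yes: 7→9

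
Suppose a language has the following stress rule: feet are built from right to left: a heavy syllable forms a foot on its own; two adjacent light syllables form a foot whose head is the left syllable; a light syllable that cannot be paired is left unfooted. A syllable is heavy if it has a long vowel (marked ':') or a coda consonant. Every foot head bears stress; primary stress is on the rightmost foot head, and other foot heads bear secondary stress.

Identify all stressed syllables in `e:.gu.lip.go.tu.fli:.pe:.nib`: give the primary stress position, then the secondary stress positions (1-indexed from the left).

primary 8, secondary 1, 3, 4, 6, 7

Weights: 1 e: H, 2 gu L, 3 lip H, 4 go L, 5 tu L, 6 fli: H, 7 pe: H, 8 nib H.
Parse right to left (heavy = foot alone; LL = one foot; stranded L unfooted): (ˈe:) gu (ˈlip) (ˈgo.tu) (ˈfli:) (ˈpe:) (ˈnib).
Foot heads: 1, 3, 4, 6, 7, 8.
Primary stress on the rightmost head = syllable 8.
Secondary stress on 1, 3, 4, 6, 7: ˌe:.gu.ˌlip.ˌgo.tu.ˌfli:.ˌpe:.ˈnib.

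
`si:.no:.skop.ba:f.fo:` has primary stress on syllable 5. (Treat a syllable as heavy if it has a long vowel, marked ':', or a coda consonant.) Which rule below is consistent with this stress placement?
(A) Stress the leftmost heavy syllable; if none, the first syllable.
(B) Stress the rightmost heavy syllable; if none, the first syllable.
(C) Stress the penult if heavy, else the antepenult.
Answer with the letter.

B

Rule A → syllable 1 (observed: 5).
Rule B → syllable 5 ✓.
Rule C → syllable 4 (observed: 5).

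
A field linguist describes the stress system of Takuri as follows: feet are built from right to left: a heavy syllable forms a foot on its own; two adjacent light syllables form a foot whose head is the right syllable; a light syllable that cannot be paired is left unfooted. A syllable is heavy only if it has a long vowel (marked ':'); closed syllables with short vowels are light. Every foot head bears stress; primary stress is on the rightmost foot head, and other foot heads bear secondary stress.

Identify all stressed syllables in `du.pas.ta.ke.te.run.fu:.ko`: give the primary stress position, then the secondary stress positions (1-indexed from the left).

primary 7, secondary 2, 4, 6

Weights: 1 du L, 2 pas L, 3 ta L, 4 ke L, 5 te L, 6 run L, 7 fu: H, 8 ko L.
Parse right to left (heavy = foot alone; LL = one foot; stranded L unfooted): (du.ˈpas) (ta.ˈke) (te.ˈrun) (ˈfu:) ko.
Foot heads: 2, 4, 6, 7.
Primary stress on the rightmost head = syllable 7.
Secondary stress on 2, 4, 6: du.ˌpas.ta.ˌke.te.ˌrun.ˈfu:.ko.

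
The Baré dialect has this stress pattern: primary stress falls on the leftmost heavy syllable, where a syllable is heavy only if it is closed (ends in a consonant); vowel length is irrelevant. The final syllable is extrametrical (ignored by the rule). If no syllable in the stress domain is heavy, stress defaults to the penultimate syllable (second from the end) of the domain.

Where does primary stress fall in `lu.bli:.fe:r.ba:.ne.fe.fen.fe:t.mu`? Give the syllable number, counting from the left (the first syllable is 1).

3

The final syllable (9, mu) is extrametrical; the stress domain is syllables 1–8.
Weights: 1 lu L, 2 bli: L, 3 fe:r H, 4 ba: L, 5 ne L, 6 fe L, 7 fen H, 8 fe:t H.
Heavy syllables in the domain: 3, 7, 8. The leftmost is syllable 3 (fe:r).
Primary stress: syllable 3 → lu.bli:.ˈfe:r.ba:.ne.fe.fen.fe:t.mu.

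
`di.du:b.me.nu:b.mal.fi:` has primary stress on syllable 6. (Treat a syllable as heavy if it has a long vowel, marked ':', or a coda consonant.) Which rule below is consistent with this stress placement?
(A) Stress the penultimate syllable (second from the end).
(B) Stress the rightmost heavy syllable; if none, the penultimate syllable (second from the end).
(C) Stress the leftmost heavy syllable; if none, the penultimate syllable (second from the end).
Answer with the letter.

Rule A → syllable 5 (observed: 6).
Rule B → syllable 6 ✓.
Rule C → syllable 2 (observed: 6).

B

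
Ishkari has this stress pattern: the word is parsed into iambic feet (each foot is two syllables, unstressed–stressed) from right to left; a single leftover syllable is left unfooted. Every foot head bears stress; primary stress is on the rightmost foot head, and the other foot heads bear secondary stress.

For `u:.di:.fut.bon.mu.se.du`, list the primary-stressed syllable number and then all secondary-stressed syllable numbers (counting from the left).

Parse right to left into iambic (σˈσ) feet: u: (di:.ˈfut) (bon.ˈmu) (se.ˈdu). Syllable 1 is left unfooted.
Foot heads (stressed positions): 3, 5, 7.
End Rule Rightmost: primary stress on the rightmost head = syllable 7.
Secondary stress on 3, 5: u:.di:.ˌfut.bon.ˌmu.se.ˈdu.

primary 7, secondary 3, 5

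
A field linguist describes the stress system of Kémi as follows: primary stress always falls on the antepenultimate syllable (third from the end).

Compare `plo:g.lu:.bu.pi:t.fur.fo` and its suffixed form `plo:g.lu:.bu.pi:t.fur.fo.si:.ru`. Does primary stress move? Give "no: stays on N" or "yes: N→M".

Base `plo:g.lu:.bu.pi:t.fur.fo` (6 syllables):
  The word has 6 syllables; the antepenultimate syllable (third from the end) is syllable 4 (pi:t).
  → primary stress on syllable 4.
Suffixed `plo:g.lu:.bu.pi:t.fur.fo.si:.ru` (8 syllables):
  The word has 8 syllables; the antepenultimate syllable (third from the end) is syllable 6 (fo).
  → primary stress on syllable 6.

yes: 4→6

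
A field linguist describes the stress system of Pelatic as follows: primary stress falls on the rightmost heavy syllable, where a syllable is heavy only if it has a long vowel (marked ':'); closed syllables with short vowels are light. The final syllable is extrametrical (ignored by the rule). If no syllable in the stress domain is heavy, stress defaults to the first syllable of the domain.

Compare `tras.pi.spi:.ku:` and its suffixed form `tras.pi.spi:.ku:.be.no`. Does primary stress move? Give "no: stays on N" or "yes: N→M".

Base `tras.pi.spi:.ku:` (4 syllables):
  The final syllable (4, ku:) is extrametrical; the stress domain is syllables 1–3.
  Weights: 1 tras L, 2 pi L, 3 spi: H.
  Heavy syllables in the domain: 3. The rightmost is syllable 3 (spi:).
  → primary stress on syllable 3.
Suffixed `tras.pi.spi:.ku:.be.no` (6 syllables):
  The final syllable (6, no) is extrametrical; the stress domain is syllables 1–5.
  Weights: 1 tras L, 2 pi L, 3 spi: H, 4 ku: H, 5 be L.
  Heavy syllables in the domain: 3, 4. The rightmost is syllable 4 (ku:).
  → primary stress on syllable 4.

yes: 3→4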